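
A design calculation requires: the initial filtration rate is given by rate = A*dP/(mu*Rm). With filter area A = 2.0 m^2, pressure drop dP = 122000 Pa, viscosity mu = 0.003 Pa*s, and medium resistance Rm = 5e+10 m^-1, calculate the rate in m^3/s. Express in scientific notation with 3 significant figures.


rate = A * dP / (mu * Rm)
rate = 2.0 * 122000 / (0.003 * 5e+10)
rate = 244000.0 / 1.500e+08
rate = 1.63e-03 m^3/s


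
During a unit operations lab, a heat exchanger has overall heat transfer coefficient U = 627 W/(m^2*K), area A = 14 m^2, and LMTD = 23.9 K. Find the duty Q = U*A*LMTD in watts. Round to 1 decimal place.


Q = U * A * LMTD
Q = 627 * 14 * 23.9
Q = 209794.2 W


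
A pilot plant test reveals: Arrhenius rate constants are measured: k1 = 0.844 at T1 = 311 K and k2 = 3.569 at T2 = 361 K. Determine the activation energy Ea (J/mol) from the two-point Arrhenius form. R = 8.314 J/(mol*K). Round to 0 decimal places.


Ea = R * ln(k2/k1) / (1/T1 - 1/T2)
ln(k2/k1) = ln(3.569/0.844) = 1.4418882
1/T1 - 1/T2 = 1/311 - 1/361 = 0.000445350981
Ea = 8.314 * 1.4418882 / 0.000445350981
Ea = 26918 J/mol


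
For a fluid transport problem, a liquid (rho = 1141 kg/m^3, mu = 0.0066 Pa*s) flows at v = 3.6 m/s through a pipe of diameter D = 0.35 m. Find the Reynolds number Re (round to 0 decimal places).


Re = rho * v * D / mu
Re = 1141 * 3.6 * 0.35 / 0.0066
Re = 1437.66 / 0.0066
Re = 217827


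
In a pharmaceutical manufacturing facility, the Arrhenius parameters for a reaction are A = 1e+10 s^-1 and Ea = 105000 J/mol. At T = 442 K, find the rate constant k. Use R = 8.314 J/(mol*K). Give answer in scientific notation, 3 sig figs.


k = A * exp(-Ea/(R*T))
k = 1e+10 * exp(-105000 / (8.314 * 442))
k = 1e+10 * exp(-28.573077)
k = 3.90e-03


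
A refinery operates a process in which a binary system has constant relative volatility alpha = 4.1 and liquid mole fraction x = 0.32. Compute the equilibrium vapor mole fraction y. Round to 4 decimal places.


y = alpha*x / (1 + (alpha-1)*x)
y = 4.1*0.32 / (1 + (4.1-1)*0.32)
y = 1.312 / (1 + 0.992)
y = 1.312 / 1.992
y = 0.6586


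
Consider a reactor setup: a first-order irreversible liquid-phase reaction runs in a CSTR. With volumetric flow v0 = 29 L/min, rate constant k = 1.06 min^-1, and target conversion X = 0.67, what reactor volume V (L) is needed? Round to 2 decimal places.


V = v0 * X / (k * (1 - X))
V = 29 * 0.67 / (1.06 * (1 - 0.67))
V = 19.43 / (1.06 * 0.33)
V = 19.43 / 0.3498
V = 55.55 L


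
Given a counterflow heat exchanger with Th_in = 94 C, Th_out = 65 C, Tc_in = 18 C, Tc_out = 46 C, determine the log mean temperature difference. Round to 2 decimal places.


dT1 = Th_in - Tc_out = 94 - 46 = 48
dT2 = Th_out - Tc_in = 65 - 18 = 47
LMTD = (dT1 - dT2) / ln(dT1/dT2)
LMTD = (48 - 47) / ln(48/47)
LMTD = 47.50 K


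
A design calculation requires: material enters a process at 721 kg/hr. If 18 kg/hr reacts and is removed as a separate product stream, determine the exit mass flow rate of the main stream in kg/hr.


Steady-state mass balance on the main outlet: F_out = F_in - F_removed
F_out = 721 - 18
F_out = 703 kg/hr


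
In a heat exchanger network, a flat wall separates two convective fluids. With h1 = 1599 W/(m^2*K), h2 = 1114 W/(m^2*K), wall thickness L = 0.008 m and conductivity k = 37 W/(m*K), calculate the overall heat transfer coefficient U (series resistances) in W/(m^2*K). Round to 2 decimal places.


1/U = 1/h1 + L/k + 1/h2
1/U = 1/1599 + 0.008/37 + 1/1114
1/U = 0.0006253909 + 0.0002162162 + 0.0008976661
1/U = 0.0017392732
U = 574.95 W/(m^2*K)


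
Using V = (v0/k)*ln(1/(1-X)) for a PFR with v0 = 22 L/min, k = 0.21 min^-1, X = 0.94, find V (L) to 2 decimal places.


V = (v0/k) * ln(1/(1-X))
V = (22/0.21) * ln(1/(1-0.94))
V = 104.761905 * ln(16.666667)
V = 104.761905 * 2.813411
V = 294.74 L


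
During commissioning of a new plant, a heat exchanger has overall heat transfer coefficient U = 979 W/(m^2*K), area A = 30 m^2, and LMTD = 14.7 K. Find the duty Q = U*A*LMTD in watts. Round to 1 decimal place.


Q = U * A * LMTD
Q = 979 * 30 * 14.7
Q = 431739.0 W


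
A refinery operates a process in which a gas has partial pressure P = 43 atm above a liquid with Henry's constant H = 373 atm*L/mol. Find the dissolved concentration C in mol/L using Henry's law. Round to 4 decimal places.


C = P / H
C = 43 / 373
C = 0.1153 mol/L


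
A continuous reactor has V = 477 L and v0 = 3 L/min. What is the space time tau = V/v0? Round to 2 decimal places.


tau = V / v0
tau = 477 / 3
tau = 159.00 min


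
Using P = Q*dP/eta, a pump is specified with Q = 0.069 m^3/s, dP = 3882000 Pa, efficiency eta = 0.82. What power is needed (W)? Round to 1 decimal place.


P = Q * dP / eta
P = 0.069 * 3882000 / 0.82
P = 267858.0 / 0.82
P = 326656.1 W


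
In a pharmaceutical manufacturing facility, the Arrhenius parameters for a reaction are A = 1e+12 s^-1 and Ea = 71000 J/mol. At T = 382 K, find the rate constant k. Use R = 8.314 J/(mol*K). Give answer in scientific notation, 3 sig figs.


k = A * exp(-Ea/(R*T))
k = 1e+12 * exp(-71000 / (8.314 * 382))
k = 1e+12 * exp(-22.35553)
k = 1.95e+02


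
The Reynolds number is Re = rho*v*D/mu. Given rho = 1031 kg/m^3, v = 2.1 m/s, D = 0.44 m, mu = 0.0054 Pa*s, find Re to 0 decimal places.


Re = rho * v * D / mu
Re = 1031 * 2.1 * 0.44 / 0.0054
Re = 952.644 / 0.0054
Re = 176416


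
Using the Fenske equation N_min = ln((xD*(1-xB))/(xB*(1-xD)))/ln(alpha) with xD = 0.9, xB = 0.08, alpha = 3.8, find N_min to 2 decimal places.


N_min = ln((xD*(1-xB))/(xB*(1-xD))) / ln(alpha)
Numerator inside ln: 0.828 / 0.008 = 103.5
ln(103.5) = 4.639572
ln(alpha) = ln(3.8) = 1.335001
N_min = 4.639572 / 1.335001 = 3.48


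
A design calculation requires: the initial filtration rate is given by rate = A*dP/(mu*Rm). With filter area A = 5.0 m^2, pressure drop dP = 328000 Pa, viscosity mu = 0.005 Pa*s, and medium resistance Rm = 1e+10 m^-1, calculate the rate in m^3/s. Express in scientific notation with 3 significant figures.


rate = A * dP / (mu * Rm)
rate = 5.0 * 328000 / (0.005 * 1e+10)
rate = 1640000.0 / 5.000e+07
rate = 3.28e-02 m^3/s


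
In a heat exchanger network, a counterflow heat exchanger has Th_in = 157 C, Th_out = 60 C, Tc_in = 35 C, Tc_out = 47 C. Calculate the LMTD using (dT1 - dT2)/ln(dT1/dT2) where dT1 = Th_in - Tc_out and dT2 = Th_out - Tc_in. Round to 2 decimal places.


dT1 = Th_in - Tc_out = 157 - 47 = 110
dT2 = Th_out - Tc_in = 60 - 35 = 25
LMTD = (dT1 - dT2) / ln(dT1/dT2)
LMTD = (110 - 25) / ln(110/25)
LMTD = 57.37 K


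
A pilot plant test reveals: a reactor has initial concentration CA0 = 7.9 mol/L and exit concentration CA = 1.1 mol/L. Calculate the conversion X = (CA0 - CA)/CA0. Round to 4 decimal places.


X = (CA0 - CA) / CA0
X = (7.9 - 1.1) / 7.9
X = 6.8 / 7.9
X = 0.8608


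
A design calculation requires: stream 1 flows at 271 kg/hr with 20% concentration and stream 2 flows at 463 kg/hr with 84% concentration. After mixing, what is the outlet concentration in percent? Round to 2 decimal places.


Mass balance on solute: F1*x1 + F2*x2 = F3*x3
F3 = F1 + F2 = 271 + 463 = 734 kg/hr
x3 = (F1*x1 + F2*x2)/F3
x3 = (271*0.2 + 463*0.84) / 734
x3 = 60.37%


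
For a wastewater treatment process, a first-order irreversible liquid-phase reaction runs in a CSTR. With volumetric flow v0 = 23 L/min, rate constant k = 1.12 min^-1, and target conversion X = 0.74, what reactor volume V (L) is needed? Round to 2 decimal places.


V = v0 * X / (k * (1 - X))
V = 23 * 0.74 / (1.12 * (1 - 0.74))
V = 17.02 / (1.12 * 0.26)
V = 17.02 / 0.2912
V = 58.45 L


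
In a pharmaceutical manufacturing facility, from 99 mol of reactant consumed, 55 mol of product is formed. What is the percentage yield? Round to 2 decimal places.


Yield = (moles product / moles consumed) * 100%
Yield = (55 / 99) * 100
Yield = 0.5556 * 100
Yield = 55.56%


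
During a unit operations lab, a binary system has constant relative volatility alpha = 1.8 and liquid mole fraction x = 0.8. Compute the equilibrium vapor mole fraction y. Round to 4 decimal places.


y = alpha*x / (1 + (alpha-1)*x)
y = 1.8*0.8 / (1 + (1.8-1)*0.8)
y = 1.44 / (1 + 0.64)
y = 1.44 / 1.64
y = 0.8780


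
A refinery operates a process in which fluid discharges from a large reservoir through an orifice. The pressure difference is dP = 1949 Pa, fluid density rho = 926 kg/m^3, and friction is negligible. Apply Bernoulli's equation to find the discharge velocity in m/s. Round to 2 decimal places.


v = sqrt(2*dP/rho)
v = sqrt(2*1949/926)
v = sqrt(4.209503)
v = 2.05 m/s


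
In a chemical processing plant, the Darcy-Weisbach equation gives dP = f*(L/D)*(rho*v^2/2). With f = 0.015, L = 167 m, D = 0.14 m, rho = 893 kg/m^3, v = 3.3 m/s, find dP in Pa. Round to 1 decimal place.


dP = f * (L/D) * (rho*v^2/2)
dP = 0.015 * (167/0.14) * (893*3.3^2/2)
L/D = 1192.85714286
rho*v^2/2 = 893*10.89/2 = 4862.385
dP = 0.015 * 1192.85714286 * 4862.385
dP = 87002.0 Pa


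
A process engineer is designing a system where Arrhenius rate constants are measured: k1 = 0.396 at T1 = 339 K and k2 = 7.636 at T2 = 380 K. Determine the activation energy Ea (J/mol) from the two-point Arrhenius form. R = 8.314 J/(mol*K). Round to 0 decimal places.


Ea = R * ln(k2/k1) / (1/T1 - 1/T2)
ln(k2/k1) = ln(7.636/0.396) = 2.959215
1/T1 - 1/T2 = 1/339 - 1/380 = 0.00031827356
Ea = 8.314 * 2.959215 / 0.00031827356
Ea = 77301 J/mol


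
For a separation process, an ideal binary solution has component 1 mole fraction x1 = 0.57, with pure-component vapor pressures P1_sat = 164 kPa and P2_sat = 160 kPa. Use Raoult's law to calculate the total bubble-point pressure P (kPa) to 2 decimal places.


P = x1*P1_sat + x2*P2_sat
x2 = 1 - x1 = 1 - 0.57 = 0.43
P = 0.57*164 + 0.43*160
P = 93.48 + 68.8
P = 162.28 kPa


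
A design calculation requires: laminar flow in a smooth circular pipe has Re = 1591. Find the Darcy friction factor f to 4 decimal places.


f = 64 / Re
f = 64 / 1591
f = 0.0402


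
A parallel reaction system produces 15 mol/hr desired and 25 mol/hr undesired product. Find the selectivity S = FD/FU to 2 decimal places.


S = desired product rate / undesired product rate
S = 15 / 25
S = 0.60


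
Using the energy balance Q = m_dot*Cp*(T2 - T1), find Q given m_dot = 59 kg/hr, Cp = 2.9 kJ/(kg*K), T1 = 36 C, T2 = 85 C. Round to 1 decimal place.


Q = m_dot * Cp * (T2 - T1)
Q = 59 * 2.9 * (85 - 36)
Q = 59 * 2.9 * 49
Q = 8383.9 kJ/hr


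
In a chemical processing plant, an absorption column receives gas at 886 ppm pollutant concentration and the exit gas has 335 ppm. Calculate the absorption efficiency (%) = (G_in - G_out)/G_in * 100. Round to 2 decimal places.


Efficiency = (G_in - G_out) / G_in * 100%
Efficiency = (886 - 335) / 886 * 100
Efficiency = 551 / 886 * 100
Efficiency = 62.19%


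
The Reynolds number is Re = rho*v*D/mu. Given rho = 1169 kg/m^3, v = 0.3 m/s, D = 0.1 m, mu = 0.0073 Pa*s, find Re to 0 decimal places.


Re = rho * v * D / mu
Re = 1169 * 0.3 * 0.1 / 0.0073
Re = 35.07 / 0.0073
Re = 4804


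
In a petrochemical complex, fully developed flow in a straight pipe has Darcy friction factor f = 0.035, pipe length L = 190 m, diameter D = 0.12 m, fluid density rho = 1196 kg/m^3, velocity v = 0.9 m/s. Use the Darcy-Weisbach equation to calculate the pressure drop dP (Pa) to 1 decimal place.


dP = f * (L/D) * (rho*v^2/2)
dP = 0.035 * (190/0.12) * (1196*0.9^2/2)
L/D = 1583.33333333
rho*v^2/2 = 1196*0.81/2 = 484.38
dP = 0.035 * 1583.33333333 * 484.38
dP = 26842.7 Pa


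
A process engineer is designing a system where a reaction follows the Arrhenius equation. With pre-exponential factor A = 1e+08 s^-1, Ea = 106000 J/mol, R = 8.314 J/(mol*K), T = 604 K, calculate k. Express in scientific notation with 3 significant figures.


k = A * exp(-Ea/(R*T))
k = 1e+08 * exp(-106000 / (8.314 * 604))
k = 1e+08 * exp(-21.108575)
k = 6.80e-02


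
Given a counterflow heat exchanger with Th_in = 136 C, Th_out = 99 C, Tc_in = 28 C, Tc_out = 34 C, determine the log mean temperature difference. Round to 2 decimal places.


dT1 = Th_in - Tc_out = 136 - 34 = 102
dT2 = Th_out - Tc_in = 99 - 28 = 71
LMTD = (dT1 - dT2) / ln(dT1/dT2)
LMTD = (102 - 71) / ln(102/71)
LMTD = 85.57 K


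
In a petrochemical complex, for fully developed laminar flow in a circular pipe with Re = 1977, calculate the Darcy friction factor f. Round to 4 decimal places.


f = 64 / Re
f = 64 / 1977
f = 0.0324


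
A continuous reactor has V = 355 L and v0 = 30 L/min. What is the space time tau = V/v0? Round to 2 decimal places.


tau = V / v0
tau = 355 / 30
tau = 11.83 min


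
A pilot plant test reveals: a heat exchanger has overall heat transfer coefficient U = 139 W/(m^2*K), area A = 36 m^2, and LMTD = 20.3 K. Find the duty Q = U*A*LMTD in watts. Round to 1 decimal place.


Q = U * A * LMTD
Q = 139 * 36 * 20.3
Q = 101581.2 W


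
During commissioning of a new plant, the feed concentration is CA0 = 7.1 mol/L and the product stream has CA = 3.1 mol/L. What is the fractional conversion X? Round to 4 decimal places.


X = (CA0 - CA) / CA0
X = (7.1 - 3.1) / 7.1
X = 4.0 / 7.1
X = 0.5634


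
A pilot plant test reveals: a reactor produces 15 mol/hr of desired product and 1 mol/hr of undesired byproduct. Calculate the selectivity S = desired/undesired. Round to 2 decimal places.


S = desired product rate / undesired product rate
S = 15 / 1
S = 15.00


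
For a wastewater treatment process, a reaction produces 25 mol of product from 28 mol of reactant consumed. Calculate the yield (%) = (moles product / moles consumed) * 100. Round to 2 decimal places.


Yield = (moles product / moles consumed) * 100%
Yield = (25 / 28) * 100
Yield = 0.8929 * 100
Yield = 89.29%


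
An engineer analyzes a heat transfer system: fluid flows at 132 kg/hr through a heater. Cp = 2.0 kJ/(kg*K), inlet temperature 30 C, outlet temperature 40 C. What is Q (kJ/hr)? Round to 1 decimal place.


Q = m_dot * Cp * (T2 - T1)
Q = 132 * 2.0 * (40 - 30)
Q = 132 * 2.0 * 10
Q = 2640.0 kJ/hr


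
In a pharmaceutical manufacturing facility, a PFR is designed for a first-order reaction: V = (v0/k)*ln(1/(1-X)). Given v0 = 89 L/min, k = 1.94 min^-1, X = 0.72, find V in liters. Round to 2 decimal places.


V = (v0/k) * ln(1/(1-X))
V = (89/1.94) * ln(1/(1-0.72))
V = 45.876289 * ln(3.571429)
V = 45.876289 * 1.272966
V = 58.40 L


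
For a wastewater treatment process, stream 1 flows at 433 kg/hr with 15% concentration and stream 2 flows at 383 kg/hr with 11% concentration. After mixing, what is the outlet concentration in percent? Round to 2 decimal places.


Mass balance on solute: F1*x1 + F2*x2 = F3*x3
F3 = F1 + F2 = 433 + 383 = 816 kg/hr
x3 = (F1*x1 + F2*x2)/F3
x3 = (433*0.15 + 383*0.11) / 816
x3 = 13.12%


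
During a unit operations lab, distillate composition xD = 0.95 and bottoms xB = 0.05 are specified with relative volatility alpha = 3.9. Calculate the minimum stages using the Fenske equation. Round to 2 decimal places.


N_min = ln((xD*(1-xB))/(xB*(1-xD))) / ln(alpha)
Numerator inside ln: 0.9025 / 0.0025 = 361.0
ln(361.0) = 5.888878
ln(alpha) = ln(3.9) = 1.360977
N_min = 5.888878 / 1.360977 = 4.33


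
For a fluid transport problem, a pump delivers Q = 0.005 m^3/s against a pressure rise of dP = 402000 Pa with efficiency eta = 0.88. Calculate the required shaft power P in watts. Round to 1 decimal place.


P = Q * dP / eta
P = 0.005 * 402000 / 0.88
P = 2010.0 / 0.88
P = 2284.1 W


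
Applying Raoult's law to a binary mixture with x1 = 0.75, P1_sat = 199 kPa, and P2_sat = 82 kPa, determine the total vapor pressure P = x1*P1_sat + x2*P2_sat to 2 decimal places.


P = x1*P1_sat + x2*P2_sat
x2 = 1 - x1 = 1 - 0.75 = 0.25
P = 0.75*199 + 0.25*82
P = 149.25 + 20.5
P = 169.75 kPa


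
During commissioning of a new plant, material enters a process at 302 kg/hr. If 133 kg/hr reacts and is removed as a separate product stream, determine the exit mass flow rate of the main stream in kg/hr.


Steady-state mass balance on the main outlet: F_out = F_in - F_removed
F_out = 302 - 133
F_out = 169 kg/hr


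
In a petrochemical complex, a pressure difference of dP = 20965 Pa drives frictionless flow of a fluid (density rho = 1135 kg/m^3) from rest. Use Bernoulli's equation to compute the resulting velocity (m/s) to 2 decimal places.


v = sqrt(2*dP/rho)
v = sqrt(2*20965/1135)
v = sqrt(36.942731)
v = 6.08 m/s


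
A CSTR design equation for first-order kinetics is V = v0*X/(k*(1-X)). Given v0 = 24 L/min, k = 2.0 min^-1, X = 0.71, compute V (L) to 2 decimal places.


V = v0 * X / (k * (1 - X))
V = 24 * 0.71 / (2.0 * (1 - 0.71))
V = 17.04 / (2.0 * 0.29)
V = 17.04 / 0.58
V = 29.38 L


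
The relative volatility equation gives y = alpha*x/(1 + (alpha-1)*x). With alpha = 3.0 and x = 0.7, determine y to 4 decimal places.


y = alpha*x / (1 + (alpha-1)*x)
y = 3.0*0.7 / (1 + (3.0-1)*0.7)
y = 2.1 / (1 + 1.4)
y = 2.1 / 2.4
y = 0.8750


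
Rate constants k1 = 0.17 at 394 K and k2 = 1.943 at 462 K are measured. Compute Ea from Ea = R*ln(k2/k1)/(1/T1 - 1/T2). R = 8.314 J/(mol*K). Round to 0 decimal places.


Ea = R * ln(k2/k1) / (1/T1 - 1/T2)
ln(k2/k1) = ln(1.943/0.17) = 2.43619
1/T1 - 1/T2 = 1/394 - 1/462 = 0.000373568901
Ea = 8.314 * 2.43619 / 0.000373568901
Ea = 54219 J/mol


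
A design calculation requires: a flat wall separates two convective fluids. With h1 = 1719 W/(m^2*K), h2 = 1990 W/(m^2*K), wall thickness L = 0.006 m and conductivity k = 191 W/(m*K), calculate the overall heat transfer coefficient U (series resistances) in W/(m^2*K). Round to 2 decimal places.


1/U = 1/h1 + L/k + 1/h2
1/U = 1/1719 + 0.006/191 + 1/1990
1/U = 0.0005817336 + 3.14136e-05 + 0.0005025126
1/U = 0.0011156598
U = 896.33 W/(m^2*K)


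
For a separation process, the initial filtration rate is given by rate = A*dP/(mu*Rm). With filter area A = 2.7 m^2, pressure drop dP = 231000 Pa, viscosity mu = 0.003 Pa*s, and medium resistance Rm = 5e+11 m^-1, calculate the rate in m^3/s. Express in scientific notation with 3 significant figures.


rate = A * dP / (mu * Rm)
rate = 2.7 * 231000 / (0.003 * 5e+11)
rate = 623700.0 / 1.500e+09
rate = 4.16e-04 m^3/s


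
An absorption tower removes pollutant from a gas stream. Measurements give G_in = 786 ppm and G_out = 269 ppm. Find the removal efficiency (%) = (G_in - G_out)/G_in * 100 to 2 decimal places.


Efficiency = (G_in - G_out) / G_in * 100%
Efficiency = (786 - 269) / 786 * 100
Efficiency = 517 / 786 * 100
Efficiency = 65.78%


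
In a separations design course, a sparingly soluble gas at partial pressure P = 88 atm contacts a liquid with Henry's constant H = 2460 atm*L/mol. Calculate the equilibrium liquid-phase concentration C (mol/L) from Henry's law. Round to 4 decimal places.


C = P / H
C = 88 / 2460
C = 0.0358 mol/L


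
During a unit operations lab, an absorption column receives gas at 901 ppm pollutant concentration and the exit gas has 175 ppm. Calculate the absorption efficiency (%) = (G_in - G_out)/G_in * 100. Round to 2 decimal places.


Efficiency = (G_in - G_out) / G_in * 100%
Efficiency = (901 - 175) / 901 * 100
Efficiency = 726 / 901 * 100
Efficiency = 80.58%


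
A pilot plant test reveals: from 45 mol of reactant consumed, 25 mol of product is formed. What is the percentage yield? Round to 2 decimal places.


Yield = (moles product / moles consumed) * 100%
Yield = (25 / 45) * 100
Yield = 0.5556 * 100
Yield = 55.56%


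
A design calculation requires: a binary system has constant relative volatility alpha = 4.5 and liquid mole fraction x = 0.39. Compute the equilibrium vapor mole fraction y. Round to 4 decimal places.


y = alpha*x / (1 + (alpha-1)*x)
y = 4.5*0.39 / (1 + (4.5-1)*0.39)
y = 1.755 / (1 + 1.365)
y = 1.755 / 2.365
y = 0.7421


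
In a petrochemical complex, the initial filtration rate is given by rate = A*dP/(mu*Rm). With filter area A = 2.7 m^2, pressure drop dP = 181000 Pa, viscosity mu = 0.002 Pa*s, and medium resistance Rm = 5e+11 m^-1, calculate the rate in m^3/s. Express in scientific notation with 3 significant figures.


rate = A * dP / (mu * Rm)
rate = 2.7 * 181000 / (0.002 * 5e+11)
rate = 488700.0 / 1.000e+09
rate = 4.89e-04 m^3/s


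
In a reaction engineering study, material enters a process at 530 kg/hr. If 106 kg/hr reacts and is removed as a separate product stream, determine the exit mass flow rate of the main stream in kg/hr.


Steady-state mass balance on the main outlet: F_out = F_in - F_removed
F_out = 530 - 106
F_out = 424 kg/hr


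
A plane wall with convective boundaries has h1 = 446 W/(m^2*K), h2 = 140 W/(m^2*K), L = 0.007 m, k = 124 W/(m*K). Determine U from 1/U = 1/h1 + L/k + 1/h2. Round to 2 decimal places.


1/U = 1/h1 + L/k + 1/h2
1/U = 1/446 + 0.007/124 + 1/140
1/U = 0.0022421525 + 5.64516e-05 + 0.0071428571
1/U = 0.0094414612
U = 105.92 W/(m^2*K)


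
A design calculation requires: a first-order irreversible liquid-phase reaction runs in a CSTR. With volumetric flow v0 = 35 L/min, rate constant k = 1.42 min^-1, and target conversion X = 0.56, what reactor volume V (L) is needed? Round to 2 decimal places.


V = v0 * X / (k * (1 - X))
V = 35 * 0.56 / (1.42 * (1 - 0.56))
V = 19.6 / (1.42 * 0.44)
V = 19.6 / 0.6248
V = 31.37 L


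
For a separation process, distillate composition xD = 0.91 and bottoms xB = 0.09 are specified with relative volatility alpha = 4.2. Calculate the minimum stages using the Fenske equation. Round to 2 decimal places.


N_min = ln((xD*(1-xB))/(xB*(1-xD))) / ln(alpha)
Numerator inside ln: 0.8281 / 0.0081 = 102.234568
ln(102.234568) = 4.62727
ln(alpha) = ln(4.2) = 1.435085
N_min = 4.62727 / 1.435085 = 3.22


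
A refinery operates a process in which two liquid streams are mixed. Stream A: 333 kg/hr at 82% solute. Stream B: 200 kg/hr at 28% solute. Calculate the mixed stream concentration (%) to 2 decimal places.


Mass balance on solute: F1*x1 + F2*x2 = F3*x3
F3 = F1 + F2 = 333 + 200 = 533 kg/hr
x3 = (F1*x1 + F2*x2)/F3
x3 = (333*0.82 + 200*0.28) / 533
x3 = 61.74%


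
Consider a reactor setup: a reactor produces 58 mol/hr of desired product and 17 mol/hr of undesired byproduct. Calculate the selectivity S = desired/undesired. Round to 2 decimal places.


S = desired product rate / undesired product rate
S = 58 / 17
S = 3.41


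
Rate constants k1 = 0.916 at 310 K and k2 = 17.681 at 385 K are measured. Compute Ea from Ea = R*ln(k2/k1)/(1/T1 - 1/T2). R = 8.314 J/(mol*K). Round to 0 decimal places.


Ea = R * ln(k2/k1) / (1/T1 - 1/T2)
ln(k2/k1) = ln(17.681/0.916) = 2.9602295
1/T1 - 1/T2 = 1/310 - 1/385 = 0.000628403854
Ea = 8.314 * 2.9602295 / 0.000628403854
Ea = 39165 J/mol


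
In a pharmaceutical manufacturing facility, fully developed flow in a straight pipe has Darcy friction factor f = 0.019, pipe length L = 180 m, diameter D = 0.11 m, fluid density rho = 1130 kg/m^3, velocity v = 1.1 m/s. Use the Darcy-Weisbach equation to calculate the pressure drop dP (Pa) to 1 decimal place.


dP = f * (L/D) * (rho*v^2/2)
dP = 0.019 * (180/0.11) * (1130*1.1^2/2)
L/D = 1636.36363636
rho*v^2/2 = 1130*1.21/2 = 683.65
dP = 0.019 * 1636.36363636 * 683.65
dP = 21255.3 Pa


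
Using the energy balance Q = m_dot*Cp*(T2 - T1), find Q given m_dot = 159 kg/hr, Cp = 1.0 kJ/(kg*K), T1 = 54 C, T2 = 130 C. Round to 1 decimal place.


Q = m_dot * Cp * (T2 - T1)
Q = 159 * 1.0 * (130 - 54)
Q = 159 * 1.0 * 76
Q = 12084.0 kJ/hr


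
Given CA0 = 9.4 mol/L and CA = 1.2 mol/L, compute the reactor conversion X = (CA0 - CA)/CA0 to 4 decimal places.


X = (CA0 - CA) / CA0
X = (9.4 - 1.2) / 9.4
X = 8.2 / 9.4
X = 0.8723


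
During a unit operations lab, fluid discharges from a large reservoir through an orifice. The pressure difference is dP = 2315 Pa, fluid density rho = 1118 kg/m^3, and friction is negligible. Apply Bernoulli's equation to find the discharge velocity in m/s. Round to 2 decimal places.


v = sqrt(2*dP/rho)
v = sqrt(2*2315/1118)
v = sqrt(4.141324)
v = 2.04 m/s


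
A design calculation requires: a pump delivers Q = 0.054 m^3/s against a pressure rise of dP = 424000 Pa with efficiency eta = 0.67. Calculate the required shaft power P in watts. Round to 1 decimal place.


P = Q * dP / eta
P = 0.054 * 424000 / 0.67
P = 22896.0 / 0.67
P = 34173.1 W


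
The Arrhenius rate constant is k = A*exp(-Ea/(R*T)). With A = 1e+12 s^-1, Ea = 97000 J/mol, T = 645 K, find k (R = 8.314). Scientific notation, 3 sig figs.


k = A * exp(-Ea/(R*T))
k = 1e+12 * exp(-97000 / (8.314 * 645))
k = 1e+12 * exp(-18.088477)
k = 1.39e+04


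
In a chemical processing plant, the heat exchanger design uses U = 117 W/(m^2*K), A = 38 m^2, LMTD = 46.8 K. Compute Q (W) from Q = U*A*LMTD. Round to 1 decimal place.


Q = U * A * LMTD
Q = 117 * 38 * 46.8
Q = 208072.8 W


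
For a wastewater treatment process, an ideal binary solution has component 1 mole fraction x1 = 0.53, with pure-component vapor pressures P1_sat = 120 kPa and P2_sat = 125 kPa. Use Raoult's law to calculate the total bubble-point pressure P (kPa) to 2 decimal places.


P = x1*P1_sat + x2*P2_sat
x2 = 1 - x1 = 1 - 0.53 = 0.47
P = 0.53*120 + 0.47*125
P = 63.6 + 58.75
P = 122.35 kPa


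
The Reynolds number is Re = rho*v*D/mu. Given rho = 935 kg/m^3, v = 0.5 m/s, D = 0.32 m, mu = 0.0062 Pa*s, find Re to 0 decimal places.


Re = rho * v * D / mu
Re = 935 * 0.5 * 0.32 / 0.0062
Re = 149.6 / 0.0062
Re = 24129


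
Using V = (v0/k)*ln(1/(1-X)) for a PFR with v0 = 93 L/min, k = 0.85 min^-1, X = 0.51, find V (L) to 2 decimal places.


V = (v0/k) * ln(1/(1-X))
V = (93/0.85) * ln(1/(1-0.51))
V = 109.411765 * ln(2.040816)
V = 109.411765 * 0.71335
V = 78.05 L


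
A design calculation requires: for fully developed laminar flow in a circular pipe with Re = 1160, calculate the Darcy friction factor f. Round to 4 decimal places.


f = 64 / Re
f = 64 / 1160
f = 0.0552


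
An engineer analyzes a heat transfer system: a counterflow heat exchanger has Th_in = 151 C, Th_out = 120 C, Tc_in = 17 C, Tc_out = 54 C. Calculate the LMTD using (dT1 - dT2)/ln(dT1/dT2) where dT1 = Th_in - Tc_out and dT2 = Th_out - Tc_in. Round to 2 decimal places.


dT1 = Th_in - Tc_out = 151 - 54 = 97
dT2 = Th_out - Tc_in = 120 - 17 = 103
LMTD = (dT1 - dT2) / ln(dT1/dT2)
LMTD = (97 - 103) / ln(97/103)
LMTD = 99.97 K


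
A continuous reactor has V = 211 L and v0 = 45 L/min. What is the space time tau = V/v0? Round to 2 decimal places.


tau = V / v0
tau = 211 / 45
tau = 4.69 min


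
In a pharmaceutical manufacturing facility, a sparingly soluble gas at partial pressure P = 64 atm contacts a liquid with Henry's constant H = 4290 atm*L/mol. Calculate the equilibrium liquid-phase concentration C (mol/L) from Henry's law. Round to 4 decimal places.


C = P / H
C = 64 / 4290
C = 0.0149 mol/L


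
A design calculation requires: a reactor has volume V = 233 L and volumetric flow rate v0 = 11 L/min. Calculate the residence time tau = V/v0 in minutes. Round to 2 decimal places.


tau = V / v0
tau = 233 / 11
tau = 21.18 min


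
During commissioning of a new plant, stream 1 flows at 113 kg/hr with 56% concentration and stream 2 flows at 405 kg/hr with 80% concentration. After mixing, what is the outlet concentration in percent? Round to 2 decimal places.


Mass balance on solute: F1*x1 + F2*x2 = F3*x3
F3 = F1 + F2 = 113 + 405 = 518 kg/hr
x3 = (F1*x1 + F2*x2)/F3
x3 = (113*0.56 + 405*0.8) / 518
x3 = 74.76%


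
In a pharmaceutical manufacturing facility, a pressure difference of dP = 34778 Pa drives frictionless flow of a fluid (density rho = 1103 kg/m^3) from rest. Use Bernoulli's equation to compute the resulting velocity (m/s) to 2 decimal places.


v = sqrt(2*dP/rho)
v = sqrt(2*34778/1103)
v = sqrt(63.060743)
v = 7.94 m/s


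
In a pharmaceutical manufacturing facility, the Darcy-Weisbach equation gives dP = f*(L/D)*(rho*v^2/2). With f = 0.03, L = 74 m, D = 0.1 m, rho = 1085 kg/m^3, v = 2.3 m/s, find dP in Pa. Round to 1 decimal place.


dP = f * (L/D) * (rho*v^2/2)
dP = 0.03 * (74/0.1) * (1085*2.3^2/2)
L/D = 740.0
rho*v^2/2 = 1085*5.29/2 = 2869.825
dP = 0.03 * 740.0 * 2869.825
dP = 63710.1 Pa


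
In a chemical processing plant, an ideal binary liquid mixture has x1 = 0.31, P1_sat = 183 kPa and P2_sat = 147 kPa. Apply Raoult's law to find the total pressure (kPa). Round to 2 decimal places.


P = x1*P1_sat + x2*P2_sat
x2 = 1 - x1 = 1 - 0.31 = 0.69
P = 0.31*183 + 0.69*147
P = 56.73 + 101.43
P = 158.16 kPa


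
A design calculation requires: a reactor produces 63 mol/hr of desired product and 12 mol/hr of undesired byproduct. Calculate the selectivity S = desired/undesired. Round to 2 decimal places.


S = desired product rate / undesired product rate
S = 63 / 12
S = 5.25


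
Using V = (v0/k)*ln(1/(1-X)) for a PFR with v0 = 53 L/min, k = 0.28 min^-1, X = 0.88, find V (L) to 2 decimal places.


V = (v0/k) * ln(1/(1-X))
V = (53/0.28) * ln(1/(1-0.88))
V = 189.285714 * ln(8.333333)
V = 189.285714 * 2.120263
V = 401.34 L


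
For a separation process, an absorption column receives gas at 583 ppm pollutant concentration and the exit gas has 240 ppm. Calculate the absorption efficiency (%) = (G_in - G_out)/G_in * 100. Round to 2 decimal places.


Efficiency = (G_in - G_out) / G_in * 100%
Efficiency = (583 - 240) / 583 * 100
Efficiency = 343 / 583 * 100
Efficiency = 58.83%


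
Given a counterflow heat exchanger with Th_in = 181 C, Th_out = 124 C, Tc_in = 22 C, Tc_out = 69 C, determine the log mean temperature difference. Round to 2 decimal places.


dT1 = Th_in - Tc_out = 181 - 69 = 112
dT2 = Th_out - Tc_in = 124 - 22 = 102
LMTD = (dT1 - dT2) / ln(dT1/dT2)
LMTD = (112 - 102) / ln(112/102)
LMTD = 106.92 K


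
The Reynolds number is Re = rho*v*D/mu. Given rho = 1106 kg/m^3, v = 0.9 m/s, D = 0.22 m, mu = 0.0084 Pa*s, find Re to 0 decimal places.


Re = rho * v * D / mu
Re = 1106 * 0.9 * 0.22 / 0.0084
Re = 218.988 / 0.0084
Re = 26070


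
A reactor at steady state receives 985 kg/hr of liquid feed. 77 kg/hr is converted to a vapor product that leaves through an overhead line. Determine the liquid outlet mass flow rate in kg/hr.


Steady-state mass balance on the main outlet: F_out = F_in - F_removed
F_out = 985 - 77
F_out = 908 kg/hr


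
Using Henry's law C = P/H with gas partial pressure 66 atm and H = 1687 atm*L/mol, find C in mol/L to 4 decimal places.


C = P / H
C = 66 / 1687
C = 0.0391 mol/L


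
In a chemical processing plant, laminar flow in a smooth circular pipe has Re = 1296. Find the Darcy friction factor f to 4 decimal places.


f = 64 / Re
f = 64 / 1296
f = 0.0494


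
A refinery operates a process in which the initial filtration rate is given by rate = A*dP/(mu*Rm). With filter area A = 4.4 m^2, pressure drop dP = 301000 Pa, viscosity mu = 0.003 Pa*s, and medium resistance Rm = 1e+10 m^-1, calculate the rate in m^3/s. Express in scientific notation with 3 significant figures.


rate = A * dP / (mu * Rm)
rate = 4.4 * 301000 / (0.003 * 1e+10)
rate = 1324400.0 / 3.000e+07
rate = 4.41e-02 m^3/s


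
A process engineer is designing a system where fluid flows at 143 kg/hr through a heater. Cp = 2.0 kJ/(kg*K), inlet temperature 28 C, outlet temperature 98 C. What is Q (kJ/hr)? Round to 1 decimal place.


Q = m_dot * Cp * (T2 - T1)
Q = 143 * 2.0 * (98 - 28)
Q = 143 * 2.0 * 70
Q = 20020.0 kJ/hr


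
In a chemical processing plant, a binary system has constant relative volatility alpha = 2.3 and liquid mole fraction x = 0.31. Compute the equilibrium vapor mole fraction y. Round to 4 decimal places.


y = alpha*x / (1 + (alpha-1)*x)
y = 2.3*0.31 / (1 + (2.3-1)*0.31)
y = 0.713 / (1 + 0.403)
y = 0.713 / 1.403
y = 0.5082


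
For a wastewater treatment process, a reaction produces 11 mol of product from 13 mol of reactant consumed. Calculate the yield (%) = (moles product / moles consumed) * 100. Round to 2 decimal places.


Yield = (moles product / moles consumed) * 100%
Yield = (11 / 13) * 100
Yield = 0.8462 * 100
Yield = 84.62%


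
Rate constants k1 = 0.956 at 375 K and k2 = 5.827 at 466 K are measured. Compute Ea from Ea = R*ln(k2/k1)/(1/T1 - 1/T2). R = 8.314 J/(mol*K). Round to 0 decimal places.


Ea = R * ln(k2/k1) / (1/T1 - 1/T2)
ln(k2/k1) = ln(5.827/0.956) = 1.8074997
1/T1 - 1/T2 = 1/375 - 1/466 = 0.00052074392
Ea = 8.314 * 1.8074997 / 0.00052074392
Ea = 28858 J/mol


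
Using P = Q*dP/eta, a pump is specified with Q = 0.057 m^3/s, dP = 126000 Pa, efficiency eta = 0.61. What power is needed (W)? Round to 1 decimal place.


P = Q * dP / eta
P = 0.057 * 126000 / 0.61
P = 7182.0 / 0.61
P = 11773.8 W


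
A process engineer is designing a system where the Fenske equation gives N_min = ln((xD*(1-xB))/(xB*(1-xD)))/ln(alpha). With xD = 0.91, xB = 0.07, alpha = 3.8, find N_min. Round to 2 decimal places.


N_min = ln((xD*(1-xB))/(xB*(1-xD))) / ln(alpha)
Numerator inside ln: 0.8463 / 0.0063 = 134.333333
ln(134.333333) = 4.900324
ln(alpha) = ln(3.8) = 1.335001
N_min = 4.900324 / 1.335001 = 3.67


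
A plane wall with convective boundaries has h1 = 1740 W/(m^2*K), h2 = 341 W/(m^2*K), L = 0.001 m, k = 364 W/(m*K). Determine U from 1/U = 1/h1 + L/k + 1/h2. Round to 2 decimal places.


1/U = 1/h1 + L/k + 1/h2
1/U = 1/1740 + 0.001/364 + 1/341
1/U = 0.0005747126 + 2.7473e-06 + 0.0029325513
1/U = 0.0035100112
U = 284.90 W/(m^2*K)


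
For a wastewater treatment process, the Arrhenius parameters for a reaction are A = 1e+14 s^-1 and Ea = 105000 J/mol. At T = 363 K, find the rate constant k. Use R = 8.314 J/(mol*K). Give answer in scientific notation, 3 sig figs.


k = A * exp(-Ea/(R*T))
k = 1e+14 * exp(-105000 / (8.314 * 363))
k = 1e+14 * exp(-34.79146)
k = 7.77e-02


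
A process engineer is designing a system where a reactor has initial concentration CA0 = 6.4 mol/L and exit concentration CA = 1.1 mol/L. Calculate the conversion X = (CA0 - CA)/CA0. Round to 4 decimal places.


X = (CA0 - CA) / CA0
X = (6.4 - 1.1) / 6.4
X = 5.3 / 6.4
X = 0.8281


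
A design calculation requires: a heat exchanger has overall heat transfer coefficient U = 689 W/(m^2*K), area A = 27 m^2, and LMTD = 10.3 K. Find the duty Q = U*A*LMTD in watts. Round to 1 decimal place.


Q = U * A * LMTD
Q = 689 * 27 * 10.3
Q = 191610.9 W


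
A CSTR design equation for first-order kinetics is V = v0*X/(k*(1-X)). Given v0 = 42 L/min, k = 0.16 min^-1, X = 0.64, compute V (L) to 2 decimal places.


V = v0 * X / (k * (1 - X))
V = 42 * 0.64 / (0.16 * (1 - 0.64))
V = 26.88 / (0.16 * 0.36)
V = 26.88 / 0.0576
V = 466.67 L


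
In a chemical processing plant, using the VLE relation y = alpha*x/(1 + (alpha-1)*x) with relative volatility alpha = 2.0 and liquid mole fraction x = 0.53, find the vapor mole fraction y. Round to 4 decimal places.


y = alpha*x / (1 + (alpha-1)*x)
y = 2.0*0.53 / (1 + (2.0-1)*0.53)
y = 1.06 / (1 + 0.53)
y = 1.06 / 1.53
y = 0.6928


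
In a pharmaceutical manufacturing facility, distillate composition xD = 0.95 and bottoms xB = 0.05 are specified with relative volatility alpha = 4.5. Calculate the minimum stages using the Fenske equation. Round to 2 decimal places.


N_min = ln((xD*(1-xB))/(xB*(1-xD))) / ln(alpha)
Numerator inside ln: 0.9025 / 0.0025 = 361.0
ln(361.0) = 5.888878
ln(alpha) = ln(4.5) = 1.504077
N_min = 5.888878 / 1.504077 = 3.92


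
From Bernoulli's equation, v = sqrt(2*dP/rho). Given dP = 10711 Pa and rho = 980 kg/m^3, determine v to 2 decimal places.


v = sqrt(2*dP/rho)
v = sqrt(2*10711/980)
v = sqrt(21.859184)
v = 4.68 m/s


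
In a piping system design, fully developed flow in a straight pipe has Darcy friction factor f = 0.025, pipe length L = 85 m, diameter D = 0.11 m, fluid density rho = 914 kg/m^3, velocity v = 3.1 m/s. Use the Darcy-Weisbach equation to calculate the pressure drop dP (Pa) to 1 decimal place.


dP = f * (L/D) * (rho*v^2/2)
dP = 0.025 * (85/0.11) * (914*3.1^2/2)
L/D = 772.72727273
rho*v^2/2 = 914*9.61/2 = 4391.77
dP = 0.025 * 772.72727273 * 4391.77
dP = 84841.0 Pa


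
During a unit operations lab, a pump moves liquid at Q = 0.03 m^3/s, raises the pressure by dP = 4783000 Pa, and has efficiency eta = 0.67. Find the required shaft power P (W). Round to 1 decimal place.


P = Q * dP / eta
P = 0.03 * 4783000 / 0.67
P = 143490.0 / 0.67
P = 214164.2 W


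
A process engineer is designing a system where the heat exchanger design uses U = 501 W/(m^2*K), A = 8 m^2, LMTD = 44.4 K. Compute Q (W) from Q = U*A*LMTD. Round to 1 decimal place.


Q = U * A * LMTD
Q = 501 * 8 * 44.4
Q = 177955.2 W


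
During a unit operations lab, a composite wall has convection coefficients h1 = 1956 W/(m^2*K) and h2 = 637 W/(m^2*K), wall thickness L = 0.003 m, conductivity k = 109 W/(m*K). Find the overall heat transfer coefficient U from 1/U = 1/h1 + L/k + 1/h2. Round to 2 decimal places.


1/U = 1/h1 + L/k + 1/h2
1/U = 1/1956 + 0.003/109 + 1/637
1/U = 0.0005112474 + 2.75229e-05 + 0.0015698587
1/U = 0.002108629
U = 474.24 W/(m^2*K)


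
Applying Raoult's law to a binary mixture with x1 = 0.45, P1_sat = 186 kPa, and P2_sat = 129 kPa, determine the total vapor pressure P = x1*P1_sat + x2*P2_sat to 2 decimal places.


P = x1*P1_sat + x2*P2_sat
x2 = 1 - x1 = 1 - 0.45 = 0.55
P = 0.45*186 + 0.55*129
P = 83.7 + 70.95
P = 154.65 kPa


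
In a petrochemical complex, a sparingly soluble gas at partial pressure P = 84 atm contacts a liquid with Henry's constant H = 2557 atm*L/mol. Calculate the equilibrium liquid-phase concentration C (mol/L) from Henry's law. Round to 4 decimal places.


C = P / H
C = 84 / 2557
C = 0.0329 mol/L


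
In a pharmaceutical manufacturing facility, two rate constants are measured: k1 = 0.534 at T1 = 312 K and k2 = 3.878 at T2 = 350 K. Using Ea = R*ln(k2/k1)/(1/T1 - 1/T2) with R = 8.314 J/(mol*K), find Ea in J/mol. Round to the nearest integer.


Ea = R * ln(k2/k1) / (1/T1 - 1/T2)
ln(k2/k1) = ln(3.878/0.534) = 1.982679
1/T1 - 1/T2 = 1/312 - 1/350 = 0.000347985348
Ea = 8.314 * 1.982679 / 0.000347985348
Ea = 47370 J/mol


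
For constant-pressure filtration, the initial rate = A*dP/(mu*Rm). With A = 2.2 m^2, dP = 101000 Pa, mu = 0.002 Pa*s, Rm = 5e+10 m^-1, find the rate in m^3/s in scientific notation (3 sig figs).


rate = A * dP / (mu * Rm)
rate = 2.2 * 101000 / (0.002 * 5e+10)
rate = 222200.0 / 1.000e+08
rate = 2.22e-03 m^3/s


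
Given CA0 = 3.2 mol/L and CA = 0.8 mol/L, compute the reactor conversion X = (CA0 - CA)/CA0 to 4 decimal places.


X = (CA0 - CA) / CA0
X = (3.2 - 0.8) / 3.2
X = 2.4 / 3.2
X = 0.7500


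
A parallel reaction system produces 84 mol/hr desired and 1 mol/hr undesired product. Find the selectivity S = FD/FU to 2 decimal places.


S = desired product rate / undesired product rate
S = 84 / 1
S = 84.00


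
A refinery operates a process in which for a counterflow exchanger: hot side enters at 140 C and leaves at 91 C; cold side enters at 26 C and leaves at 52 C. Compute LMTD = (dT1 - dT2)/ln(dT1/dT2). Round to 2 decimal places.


dT1 = Th_in - Tc_out = 140 - 52 = 88
dT2 = Th_out - Tc_in = 91 - 26 = 65
LMTD = (dT1 - dT2) / ln(dT1/dT2)
LMTD = (88 - 65) / ln(88/65)
LMTD = 75.92 K


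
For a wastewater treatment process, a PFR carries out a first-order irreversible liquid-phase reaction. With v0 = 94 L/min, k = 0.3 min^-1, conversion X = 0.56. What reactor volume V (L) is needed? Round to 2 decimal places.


V = (v0/k) * ln(1/(1-X))
V = (94/0.3) * ln(1/(1-0.56))
V = 313.333333 * ln(2.272727)
V = 313.333333 * 0.82098
V = 257.24 L


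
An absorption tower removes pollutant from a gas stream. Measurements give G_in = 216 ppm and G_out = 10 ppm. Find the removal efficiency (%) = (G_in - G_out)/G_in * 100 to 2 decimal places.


Efficiency = (G_in - G_out) / G_in * 100%
Efficiency = (216 - 10) / 216 * 100
Efficiency = 206 / 216 * 100
Efficiency = 95.37%


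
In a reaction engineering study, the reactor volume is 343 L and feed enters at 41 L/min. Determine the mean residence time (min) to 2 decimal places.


tau = V / v0
tau = 343 / 41
tau = 8.37 min
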